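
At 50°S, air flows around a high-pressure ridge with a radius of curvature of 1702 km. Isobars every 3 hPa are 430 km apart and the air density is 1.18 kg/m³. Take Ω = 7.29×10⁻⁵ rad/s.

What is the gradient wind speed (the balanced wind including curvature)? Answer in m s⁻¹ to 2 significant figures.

5.4 m s⁻¹

Coriolis parameter at 50°S:
f = 2Ω sin φ = 2 × 7.29×10⁻⁵ × sin 50° = 1.12×10⁻⁴ s⁻¹
Pressure gradient: |∂P/∂n| = 300 Pa / 430000 m = 6.98×10⁻⁴ Pa/m
Geostrophic speed: V_g = |∂P/∂n|/(fρ) = 6.98×10⁻⁴/(1.12×10⁻⁴ × 1.18) = 5.29 m/s
Around a high, pressure-gradient force acts outward with centrifugal, so Coriolis balances both:
fV = (1/ρ)|∂P/∂n| + V²/R  →  V² − fR·V + fR·V_g = 0
With fR = 1.12×10⁻⁴ × 1702×10³ m = 190 m/s:
V = [fR − √((fR)² − 4 fR V_g)]/2 = [190 − √(190² − 4×190×5.29)]/2 = 5.45 m/s
Supergeostrophic (V > V_g = 5.29 m/s), as expected around a high.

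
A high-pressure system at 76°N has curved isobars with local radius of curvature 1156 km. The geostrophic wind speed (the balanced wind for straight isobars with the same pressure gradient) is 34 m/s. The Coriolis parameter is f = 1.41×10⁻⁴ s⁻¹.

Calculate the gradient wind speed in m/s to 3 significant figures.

Around a high, pressure-gradient force acts outward with centrifugal, so Coriolis balances both:
fV = (1/ρ)|∂P/∂n| + V²/R  →  V² − fR·V + fR·V_g = 0
With fR = 1.41×10⁻⁴ × 1156×10³ m = 163 m/s:
V = [fR − √((fR)² − 4 fR V_g)]/2 = [163 − √(163² − 4×163×34)]/2 = 48.3 m/s
Supergeostrophic (V > V_g = 34 m/s), as expected around a high.

48.3 m/s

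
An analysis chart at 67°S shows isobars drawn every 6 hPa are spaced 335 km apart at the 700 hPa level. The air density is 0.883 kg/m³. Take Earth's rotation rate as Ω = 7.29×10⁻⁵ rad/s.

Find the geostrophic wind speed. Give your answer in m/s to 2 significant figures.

15 m/s

Coriolis parameter at 67°S:
f = 2Ω sin φ = 2 × 7.29×10⁻⁵ × sin 67° = 1.34×10⁻⁴ s⁻¹
Pressure gradient: |∂P/∂n| = 600 Pa / 335000 m = 1.79×10⁻³ Pa/m
Geostrophic balance (pressure-gradient force = Coriolis force):
V_g = (1/(fρ)) |∂P/∂n| = 1.79×10⁻³ / (1.34×10⁻⁴ × 0.883) = 15.1 m/s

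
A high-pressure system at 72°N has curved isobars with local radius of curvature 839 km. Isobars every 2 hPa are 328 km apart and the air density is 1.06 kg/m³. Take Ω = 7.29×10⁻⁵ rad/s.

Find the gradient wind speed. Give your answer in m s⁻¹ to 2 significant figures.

4.3 m s⁻¹

Coriolis parameter at 72°N:
f = 2Ω sin φ = 2 × 7.29×10⁻⁵ × sin 72° = 1.39×10⁻⁴ s⁻¹
Pressure gradient: |∂P/∂n| = 200 Pa / 328000 m = 6.10×10⁻⁴ Pa/m
Geostrophic speed: V_g = |∂P/∂n|/(fρ) = 6.10×10⁻⁴/(1.39×10⁻⁴ × 1.06) = 4.15 m/s
Around a high, pressure-gradient force acts outward with centrifugal, so Coriolis balances both:
fV = (1/ρ)|∂P/∂n| + V²/R  →  V² − fR·V + fR·V_g = 0
With fR = 1.39×10⁻⁴ × 839×10³ m = 116 m/s:
V = [fR − √((fR)² − 4 fR V_g)]/2 = [116 − √(116² − 4×116×4.15)]/2 = 4.31 m/s
Supergeostrophic (V > V_g = 4.15 m/s), as expected around a high.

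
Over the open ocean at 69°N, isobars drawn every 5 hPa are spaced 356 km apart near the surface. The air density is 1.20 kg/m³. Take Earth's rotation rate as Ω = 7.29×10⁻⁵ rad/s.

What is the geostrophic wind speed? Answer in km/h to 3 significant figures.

Coriolis parameter at 69°N:
f = 2Ω sin φ = 2 × 7.29×10⁻⁵ × sin 69° = 1.36×10⁻⁴ s⁻¹
Pressure gradient: |∂P/∂n| = 500 Pa / 356000 m = 1.40×10⁻³ Pa/m
Geostrophic balance (pressure-gradient force = Coriolis force):
V_g = (1/(fρ)) |∂P/∂n| = 1.40×10⁻³ / (1.36×10⁻⁴ × 1.20) = 8.60 m/s
Converting: 8.60 m/s × 3.6 = 31.0 km/h

31.0 km/h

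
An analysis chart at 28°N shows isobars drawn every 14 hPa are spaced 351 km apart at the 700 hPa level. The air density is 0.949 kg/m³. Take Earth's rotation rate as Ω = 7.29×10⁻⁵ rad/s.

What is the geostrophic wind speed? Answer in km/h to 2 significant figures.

Coriolis parameter at 28°N:
f = 2Ω sin φ = 2 × 7.29×10⁻⁵ × sin 28° = 6.84×10⁻⁵ s⁻¹
Pressure gradient: |∂P/∂n| = 1400 Pa / 351000 m = 3.99×10⁻³ Pa/m
Geostrophic balance (pressure-gradient force = Coriolis force):
V_g = (1/(fρ)) |∂P/∂n| = 3.99×10⁻³ / (6.84×10⁻⁵ × 0.949) = 61.4 m/s
Converting: 61.4 m/s × 3.6 = 220 km/h

220 km/h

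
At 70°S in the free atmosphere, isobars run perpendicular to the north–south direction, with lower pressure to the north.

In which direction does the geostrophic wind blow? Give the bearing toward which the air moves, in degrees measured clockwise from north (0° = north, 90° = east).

The pressure-gradient force points toward the north (bearing 000°).
Geostrophic balance: in the Southern Hemisphere the Coriolis force deflects motion to the left, so the geostrophic wind blows 90° to the left of the pressure-gradient force (low pressure on the right).
Rotating 000° by 90° counterclockwise gives 270° — the wind blows toward the west.

270°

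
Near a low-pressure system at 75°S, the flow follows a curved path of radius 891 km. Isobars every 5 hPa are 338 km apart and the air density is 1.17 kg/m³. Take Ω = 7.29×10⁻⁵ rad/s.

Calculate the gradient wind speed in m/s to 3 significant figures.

Coriolis parameter at 75°S:
f = 2Ω sin φ = 2 × 7.29×10⁻⁵ × sin 75° = 1.41×10⁻⁴ s⁻¹
Pressure gradient: |∂P/∂n| = 500 Pa / 338000 m = 1.48×10⁻³ Pa/m
Geostrophic speed: V_g = |∂P/∂n|/(fρ) = 1.48×10⁻³/(1.41×10⁻⁴ × 1.17) = 8.98 m/s
Around a low, centrifugal force acts outward with Coriolis, so pressure-gradient force balances both:
(1/ρ)|∂P/∂n| = fV + V²/R  →  V² + fR·V − fR·V_g = 0
With fR = 1.41×10⁻⁴ × 891×10³ m = 125 m/s:
V = [−fR + √((fR)² + 4 fR V_g)]/2 = [−125 + √(125² + 4×125×8.98)]/2 = 8.41 m/s
Subgeostrophic (V < V_g = 8.98 m/s), as expected around a low.

8.41 m/s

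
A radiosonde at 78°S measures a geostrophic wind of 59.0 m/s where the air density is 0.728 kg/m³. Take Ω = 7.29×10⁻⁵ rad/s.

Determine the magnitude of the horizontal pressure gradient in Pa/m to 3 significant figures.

Coriolis parameter at 78°S:
f = 2Ω sin φ = 2 × 7.29×10⁻⁵ × sin 78° = 1.43×10⁻⁴ s⁻¹
Geostrophic balance rearranged: |∂P/∂n| = f ρ V_g
|∂P/∂n| = 1.43×10⁻⁴ × 0.728 × 59.0 = 6.13×10⁻³ Pa/m

6.13×10⁻³ Pa/m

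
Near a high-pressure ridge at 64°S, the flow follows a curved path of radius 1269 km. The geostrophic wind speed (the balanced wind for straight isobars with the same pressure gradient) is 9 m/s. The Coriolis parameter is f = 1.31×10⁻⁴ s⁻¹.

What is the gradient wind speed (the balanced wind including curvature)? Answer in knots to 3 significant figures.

Around a high, pressure-gradient force acts outward with centrifugal, so Coriolis balances both:
fV = (1/ρ)|∂P/∂n| + V²/R  →  V² − fR·V + fR·V_g = 0
With fR = 1.31×10⁻⁴ × 1269×10³ m = 166 m/s:
V = [fR − √((fR)² − 4 fR V_g)]/2 = [166 − √(166² − 4×166×9)]/2 = 9.55 m/s
Supergeostrophic (V > V_g = 9 m/s), as expected around a high.
Converting: 9.55 m/s × 1.944 = 18.6 knots

18.6 knots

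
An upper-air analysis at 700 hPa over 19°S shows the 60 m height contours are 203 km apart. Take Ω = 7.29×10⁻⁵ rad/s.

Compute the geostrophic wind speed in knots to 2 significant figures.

Coriolis parameter at 19°S:
f = 2Ω sin φ = 2 × 7.29×10⁻⁵ × sin 19° = 4.75×10⁻⁵ s⁻¹
Height gradient: |∂Z/∂n| = 60 m / 203000 m = 2.96×10⁻⁴
On a pressure surface, geostrophic balance gives V_g = (g/f)|∂Z/∂n|:
V_g = 9.81 × 2.96×10⁻⁴ / 4.75×10⁻⁵ = 61.1 m/s
Converting: 61.1 m/s × 1.944 = 120 knots

120 knots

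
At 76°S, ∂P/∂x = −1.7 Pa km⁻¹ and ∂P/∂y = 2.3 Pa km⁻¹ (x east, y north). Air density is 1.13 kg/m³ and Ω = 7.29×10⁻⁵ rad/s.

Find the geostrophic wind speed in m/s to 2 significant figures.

18 m/s

Coriolis parameter at 76°S:
f = 2Ω sin φ = 2 × 7.29×10⁻⁵ × sin 76° = 1.41×10⁻⁴ s⁻¹
In the Southern Hemisphere f is negative: f = −1.41×10⁻⁴ s⁻¹.
Component geostrophic relations (x east, y north):
u_g = −(1/(fρ)) ∂P/∂y,  v_g = (1/(fρ)) ∂P/∂x
u_g = −(2.3×10⁻³)/(−1.41×10⁻⁴ × 1.13) = 14.4 m/s;  v_g = (−1.7×10⁻³)/(−1.41×10⁻⁴ × 1.13) = 10.6 m/s
|V_g| = √(u_g² + v_g²) = 17.9 m/s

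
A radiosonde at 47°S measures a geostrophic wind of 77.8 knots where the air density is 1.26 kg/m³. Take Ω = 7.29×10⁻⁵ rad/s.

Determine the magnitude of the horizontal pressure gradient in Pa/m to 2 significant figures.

5.4×10⁻³ Pa/m

Coriolis parameter at 47°S:
f = 2Ω sin φ = 2 × 7.29×10⁻⁵ × sin 47° = 1.07×10⁻⁴ s⁻¹
Wind speed in SI: 77.8 knots = 40.0 m/s
Geostrophic balance rearranged: |∂P/∂n| = f ρ V_g
|∂P/∂n| = 1.07×10⁻⁴ × 1.26 × 40.0 = 5.38×10⁻³ Pa/m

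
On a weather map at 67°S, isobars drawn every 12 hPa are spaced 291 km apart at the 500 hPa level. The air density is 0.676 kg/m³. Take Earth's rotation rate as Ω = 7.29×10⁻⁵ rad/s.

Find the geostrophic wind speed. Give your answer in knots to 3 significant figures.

88.4 knots

Coriolis parameter at 67°S:
f = 2Ω sin φ = 2 × 7.29×10⁻⁵ × sin 67° = 1.34×10⁻⁴ s⁻¹
Pressure gradient: |∂P/∂n| = 1200 Pa / 291000 m = 4.12×10⁻³ Pa/m
Geostrophic balance (pressure-gradient force = Coriolis force):
V_g = (1/(fρ)) |∂P/∂n| = 4.12×10⁻³ / (1.34×10⁻⁴ × 0.676) = 45.5 m/s
Converting: 45.5 m/s × 1.944 = 88.4 knots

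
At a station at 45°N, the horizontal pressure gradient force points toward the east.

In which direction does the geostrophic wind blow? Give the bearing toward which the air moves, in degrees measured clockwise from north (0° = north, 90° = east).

180°

The pressure-gradient force points toward the east (bearing 090°).
Geostrophic balance: in the Northern Hemisphere the Coriolis force deflects motion to the right, so the geostrophic wind blows 90° to the right of the pressure-gradient force (low pressure on the left).
Rotating 090° by 90° clockwise gives 180° — the wind blows toward the south.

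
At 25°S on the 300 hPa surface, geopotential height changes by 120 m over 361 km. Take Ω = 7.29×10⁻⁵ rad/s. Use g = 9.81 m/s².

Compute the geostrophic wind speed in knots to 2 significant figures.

Coriolis parameter at 25°S:
f = 2Ω sin φ = 2 × 7.29×10⁻⁵ × sin 25° = 6.16×10⁻⁵ s⁻¹
Height gradient: |∂Z/∂n| = 120 m / 361000 m = 3.32×10⁻⁴
On a pressure surface, geostrophic balance gives V_g = (g/f)|∂Z/∂n|:
V_g = 9.81 × 3.32×10⁻⁴ / 6.16×10⁻⁵ = 52.9 m/s
Converting: 52.9 m/s × 1.944 = 100 knots

100 knots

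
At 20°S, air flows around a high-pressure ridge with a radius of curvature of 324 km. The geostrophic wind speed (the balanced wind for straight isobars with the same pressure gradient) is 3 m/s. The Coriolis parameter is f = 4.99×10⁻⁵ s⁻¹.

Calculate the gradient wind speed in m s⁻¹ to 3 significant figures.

3.98 m s⁻¹

Around a high, pressure-gradient force acts outward with centrifugal, so Coriolis balances both:
fV = (1/ρ)|∂P/∂n| + V²/R  →  V² − fR·V + fR·V_g = 0
With fR = 4.99×10⁻⁵ × 324×10³ m = 16.2 m/s:
V = [fR − √((fR)² − 4 fR V_g)]/2 = [16.2 − √(16.2² − 4×16.2×3)]/2 = 3.98 m/s
Supergeostrophic (V > V_g = 3 m/s), as expected around a high.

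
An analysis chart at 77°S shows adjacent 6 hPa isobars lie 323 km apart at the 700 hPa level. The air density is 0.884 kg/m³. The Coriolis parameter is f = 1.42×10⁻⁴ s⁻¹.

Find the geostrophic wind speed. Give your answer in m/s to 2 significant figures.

15 m/s

Pressure gradient: |∂P/∂n| = 600 Pa / 323000 m = 1.86×10⁻³ Pa/m
Geostrophic balance (pressure-gradient force = Coriolis force):
V_g = (1/(fρ)) |∂P/∂n| = 1.86×10⁻³ / (1.42×10⁻⁴ × 0.884) = 14.8 m/s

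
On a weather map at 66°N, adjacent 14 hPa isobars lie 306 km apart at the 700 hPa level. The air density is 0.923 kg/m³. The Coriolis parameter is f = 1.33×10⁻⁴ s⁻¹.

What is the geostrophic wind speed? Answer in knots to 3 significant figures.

Pressure gradient: |∂P/∂n| = 1400 Pa / 306000 m = 4.58×10⁻³ Pa/m
Geostrophic balance (pressure-gradient force = Coriolis force):
V_g = (1/(fρ)) |∂P/∂n| = 4.58×10⁻³ / (1.33×10⁻⁴ × 0.923) = 37.3 m/s
Converting: 37.3 m/s × 1.944 = 72.4 knots

72.4 knots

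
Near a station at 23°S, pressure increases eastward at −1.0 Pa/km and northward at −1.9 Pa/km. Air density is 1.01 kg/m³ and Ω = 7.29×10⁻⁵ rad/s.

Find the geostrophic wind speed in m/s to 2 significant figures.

37 m/s

Coriolis parameter at 23°S:
f = 2Ω sin φ = 2 × 7.29×10⁻⁵ × sin 23° = 5.70×10⁻⁵ s⁻¹
In the Southern Hemisphere f is negative: f = −5.70×10⁻⁵ s⁻¹.
Component geostrophic relations (x east, y north):
u_g = −(1/(fρ)) ∂P/∂y,  v_g = (1/(fρ)) ∂P/∂x
u_g = −(−1.9×10⁻³)/(−5.70×10⁻⁵ × 1.01) = −33.0 m/s;  v_g = (−1.0×10⁻³)/(−5.70×10⁻⁵ × 1.01) = 17.4 m/s
|V_g| = √(u_g² + v_g²) = 37.3 m/s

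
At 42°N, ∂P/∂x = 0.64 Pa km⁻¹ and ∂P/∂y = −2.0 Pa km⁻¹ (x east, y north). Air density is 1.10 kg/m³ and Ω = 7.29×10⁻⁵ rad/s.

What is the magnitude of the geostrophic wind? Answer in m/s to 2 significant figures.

20 m/s

Coriolis parameter at 42°N:
f = 2Ω sin φ = 2 × 7.29×10⁻⁵ × sin 42° = 9.76×10⁻⁵ s⁻¹
Component geostrophic relations (x east, y north):
u_g = −(1/(fρ)) ∂P/∂y,  v_g = (1/(fρ)) ∂P/∂x
u_g = −(−2.0×10⁻³)/(9.76×10⁻⁵ × 1.10) = 18.6 m/s;  v_g = (0.64×10⁻³)/(9.76×10⁻⁵ × 1.10) = 5.96 m/s
|V_g| = √(u_g² + v_g²) = 19.6 m/s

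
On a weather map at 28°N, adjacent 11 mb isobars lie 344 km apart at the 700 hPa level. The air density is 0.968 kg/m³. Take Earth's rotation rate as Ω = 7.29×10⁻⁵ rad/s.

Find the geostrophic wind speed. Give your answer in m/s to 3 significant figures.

48.3 m/s

Coriolis parameter at 28°N:
f = 2Ω sin φ = 2 × 7.29×10⁻⁵ × sin 28° = 6.84×10⁻⁵ s⁻¹
Pressure gradient: |∂P/∂n| = 1100 Pa / 344000 m = 3.20×10⁻³ Pa/m
Geostrophic balance (pressure-gradient force = Coriolis force):
V_g = (1/(fρ)) |∂P/∂n| = 3.20×10⁻³ / (6.84×10⁻⁵ × 0.968) = 48.3 m/s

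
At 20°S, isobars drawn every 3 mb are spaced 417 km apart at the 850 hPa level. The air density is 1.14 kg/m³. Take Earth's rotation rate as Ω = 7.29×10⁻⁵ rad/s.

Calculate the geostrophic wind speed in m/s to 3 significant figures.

12.7 m/s

Coriolis parameter at 20°S:
f = 2Ω sin φ = 2 × 7.29×10⁻⁵ × sin 20° = 4.99×10⁻⁵ s⁻¹
Pressure gradient: |∂P/∂n| = 300 Pa / 417000 m = 7.19×10⁻⁴ Pa/m
Geostrophic balance (pressure-gradient force = Coriolis force):
V_g = (1/(fρ)) |∂P/∂n| = 7.19×10⁻⁴ / (4.99×10⁻⁵ × 1.14) = 12.7 m/s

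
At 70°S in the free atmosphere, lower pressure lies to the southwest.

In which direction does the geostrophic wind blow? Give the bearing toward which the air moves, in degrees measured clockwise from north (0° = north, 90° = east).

The pressure-gradient force points toward the southwest (bearing 225°).
Geostrophic balance: in the Southern Hemisphere the Coriolis force deflects motion to the left, so the geostrophic wind blows 90° to the left of the pressure-gradient force (low pressure on the right).
Rotating 225° by 90° counterclockwise gives 135° — the wind blows toward the southeast.

135°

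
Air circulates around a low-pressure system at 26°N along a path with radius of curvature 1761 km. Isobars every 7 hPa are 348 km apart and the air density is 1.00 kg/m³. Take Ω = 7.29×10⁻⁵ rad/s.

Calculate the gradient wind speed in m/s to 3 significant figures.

25.6 m/s

Coriolis parameter at 26°N:
f = 2Ω sin φ = 2 × 7.29×10⁻⁵ × sin 26° = 6.39×10⁻⁵ s⁻¹
Pressure gradient: |∂P/∂n| = 700 Pa / 348000 m = 2.01×10⁻³ Pa/m
Geostrophic speed: V_g = |∂P/∂n|/(fρ) = 2.01×10⁻³/(6.39×10⁻⁵ × 1.00) = 31.5 m/s
Around a low, centrifugal force acts outward with Coriolis, so pressure-gradient force balances both:
(1/ρ)|∂P/∂n| = fV + V²/R  →  V² + fR·V − fR·V_g = 0
With fR = 6.39×10⁻⁵ × 1761×10³ m = 113 m/s:
V = [−fR + √((fR)² + 4 fR V_g)]/2 = [−113 + √(113² + 4×113×31.5)]/2 = 25.6 m/s
Subgeostrophic (V < V_g = 31.5 m/s), as expected around a low.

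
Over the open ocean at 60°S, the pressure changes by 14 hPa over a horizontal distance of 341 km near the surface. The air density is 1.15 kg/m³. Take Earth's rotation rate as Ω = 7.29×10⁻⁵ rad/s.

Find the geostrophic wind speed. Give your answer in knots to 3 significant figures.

Coriolis parameter at 60°S:
f = 2Ω sin φ = 2 × 7.29×10⁻⁵ × sin 60° = 1.26×10⁻⁴ s⁻¹
Pressure gradient: |∂P/∂n| = 1400 Pa / 341000 m = 4.11×10⁻³ Pa/m
Geostrophic balance (pressure-gradient force = Coriolis force):
V_g = (1/(fρ)) |∂P/∂n| = 4.11×10⁻³ / (1.26×10⁻⁴ × 1.15) = 28.3 m/s
Converting: 28.3 m/s × 1.944 = 55.0 knots

55.0 knots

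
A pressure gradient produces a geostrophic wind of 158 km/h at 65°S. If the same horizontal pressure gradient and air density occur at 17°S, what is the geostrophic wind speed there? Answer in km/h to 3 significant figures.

With the same pressure gradient and density, V_g ∝ 1/f ∝ 1/sin φ.
V₂ = V₁ · sin φ₁ / sin φ₂ = 158 × sin 65° / sin 17°
V₂ = 158 × 0.9063/0.2924 = 490 km/h

490 km/h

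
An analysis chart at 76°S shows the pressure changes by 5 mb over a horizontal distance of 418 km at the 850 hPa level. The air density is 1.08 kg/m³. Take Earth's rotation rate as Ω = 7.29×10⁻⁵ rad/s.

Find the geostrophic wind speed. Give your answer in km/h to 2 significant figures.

Coriolis parameter at 76°S:
f = 2Ω sin φ = 2 × 7.29×10⁻⁵ × sin 76° = 1.41×10⁻⁴ s⁻¹
Pressure gradient: |∂P/∂n| = 500 Pa / 418000 m = 1.20×10⁻³ Pa/m
Geostrophic balance (pressure-gradient force = Coriolis force):
V_g = (1/(fρ)) |∂P/∂n| = 1.20×10⁻³ / (1.41×10⁻⁴ × 1.08) = 7.83 m/s
Converting: 7.83 m/s × 3.6 = 28 km/h

28 km/h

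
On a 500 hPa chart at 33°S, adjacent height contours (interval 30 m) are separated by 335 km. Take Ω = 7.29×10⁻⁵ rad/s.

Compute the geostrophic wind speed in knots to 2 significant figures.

Coriolis parameter at 33°S:
f = 2Ω sin φ = 2 × 7.29×10⁻⁵ × sin 33° = 7.94×10⁻⁵ s⁻¹
Height gradient: |∂Z/∂n| = 30 m / 335000 m = 8.96×10⁻⁵
On a pressure surface, geostrophic balance gives V_g = (g/f)|∂Z/∂n|:
V_g = 9.81 × 8.96×10⁻⁵ / 7.94×10⁻⁵ = 11.1 m/s
Converting: 11.1 m/s × 1.944 = 22 knots

22 knots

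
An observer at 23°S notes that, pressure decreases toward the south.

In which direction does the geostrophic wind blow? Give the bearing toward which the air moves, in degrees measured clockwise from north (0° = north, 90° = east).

The pressure-gradient force points toward the south (bearing 180°).
Geostrophic balance: in the Southern Hemisphere the Coriolis force deflects motion to the left, so the geostrophic wind blows 90° to the left of the pressure-gradient force (low pressure on the right).
Rotating 180° by 90° counterclockwise gives 090° — the wind blows toward the east.

090°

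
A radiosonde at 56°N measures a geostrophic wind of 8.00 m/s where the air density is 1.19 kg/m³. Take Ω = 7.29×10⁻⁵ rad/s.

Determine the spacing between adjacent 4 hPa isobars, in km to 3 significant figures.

Coriolis parameter at 56°N:
f = 2Ω sin φ = 2 × 7.29×10⁻⁵ × sin 56° = 1.21×10⁻⁴ s⁻¹
Geostrophic balance rearranged: |∂P/∂n| = f ρ V_g
|∂P/∂n| = 1.21×10⁻⁴ × 1.19 × 8.00 = 1.15×10⁻³ Pa/m
Isobar spacing: Δn = ΔP/|∂P/∂n| = 400 Pa / 1.15×10⁻³ Pa/m = 347609 m ≈ 348 km

348 km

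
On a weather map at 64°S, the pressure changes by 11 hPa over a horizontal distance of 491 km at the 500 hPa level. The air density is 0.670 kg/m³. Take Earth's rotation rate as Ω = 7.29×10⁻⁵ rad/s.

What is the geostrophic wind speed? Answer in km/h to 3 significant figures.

Coriolis parameter at 64°S:
f = 2Ω sin φ = 2 × 7.29×10⁻⁵ × sin 64° = 1.31×10⁻⁴ s⁻¹
Pressure gradient: |∂P/∂n| = 1100 Pa / 491000 m = 2.24×10⁻³ Pa/m
Geostrophic balance (pressure-gradient force = Coriolis force):
V_g = (1/(fρ)) |∂P/∂n| = 2.24×10⁻³ / (1.31×10⁻⁴ × 0.670) = 25.5 m/s
Converting: 25.5 m/s × 3.6 = 91.9 km/h

91.9 km/h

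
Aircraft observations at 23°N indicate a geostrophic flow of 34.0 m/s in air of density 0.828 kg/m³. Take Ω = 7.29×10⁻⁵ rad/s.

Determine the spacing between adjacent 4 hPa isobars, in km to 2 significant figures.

250 km

Coriolis parameter at 23°N:
f = 2Ω sin φ = 2 × 7.29×10⁻⁵ × sin 23° = 5.70×10⁻⁵ s⁻¹
Geostrophic balance rearranged: |∂P/∂n| = f ρ V_g
|∂P/∂n| = 5.70×10⁻⁵ × 0.828 × 34.0 = 1.60×10⁻³ Pa/m
Isobar spacing: Δn = ΔP/|∂P/∂n| = 400 Pa / 1.60×10⁻³ Pa/m = 249411 m ≈ 250 km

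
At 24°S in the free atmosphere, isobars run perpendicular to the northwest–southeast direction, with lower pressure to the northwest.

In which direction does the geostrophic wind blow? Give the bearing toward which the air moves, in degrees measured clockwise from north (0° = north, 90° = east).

225°

The pressure-gradient force points toward the northwest (bearing 315°).
Geostrophic balance: in the Southern Hemisphere the Coriolis force deflects motion to the left, so the geostrophic wind blows 90° to the left of the pressure-gradient force (low pressure on the right).
Rotating 315° by 90° counterclockwise gives 225° — the wind blows toward the southwest.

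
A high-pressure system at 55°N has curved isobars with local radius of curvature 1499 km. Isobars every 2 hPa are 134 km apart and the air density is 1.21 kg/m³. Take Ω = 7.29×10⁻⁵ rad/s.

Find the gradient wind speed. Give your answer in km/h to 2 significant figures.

Coriolis parameter at 55°N:
f = 2Ω sin φ = 2 × 7.29×10⁻⁵ × sin 55° = 1.19×10⁻⁴ s⁻¹
Pressure gradient: |∂P/∂n| = 200 Pa / 134000 m = 1.49×10⁻³ Pa/m
Geostrophic speed: V_g = |∂P/∂n|/(fρ) = 1.49×10⁻³/(1.19×10⁻⁴ × 1.21) = 10.3 m/s
Around a high, pressure-gradient force acts outward with centrifugal, so Coriolis balances both:
fV = (1/ρ)|∂P/∂n| + V²/R  →  V² − fR·V + fR·V_g = 0
With fR = 1.19×10⁻⁴ × 1499×10³ m = 179 m/s:
V = [fR − √((fR)² − 4 fR V_g)]/2 = [179 − √(179² − 4×179×10.3)]/2 = 11 m/s
Supergeostrophic (V > V_g = 10.3 m/s), as expected around a high.
Converting: 11 m/s × 3.6 = 40 km/h

40 km/h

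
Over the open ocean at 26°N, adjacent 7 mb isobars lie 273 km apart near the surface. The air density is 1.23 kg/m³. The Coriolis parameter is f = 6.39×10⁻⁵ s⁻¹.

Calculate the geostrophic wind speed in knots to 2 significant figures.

63 knots

Pressure gradient: |∂P/∂n| = 700 Pa / 273000 m = 2.56×10⁻³ Pa/m
Geostrophic balance (pressure-gradient force = Coriolis force):
V_g = (1/(fρ)) |∂P/∂n| = 2.56×10⁻³ / (6.39×10⁻⁵ × 1.23) = 32.6 m/s
Converting: 32.6 m/s × 1.944 = 63 knots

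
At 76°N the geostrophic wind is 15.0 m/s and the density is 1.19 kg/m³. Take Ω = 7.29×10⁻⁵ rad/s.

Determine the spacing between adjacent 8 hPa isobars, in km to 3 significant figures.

Coriolis parameter at 76°N:
f = 2Ω sin φ = 2 × 7.29×10⁻⁵ × sin 76° = 1.41×10⁻⁴ s⁻¹
Geostrophic balance rearranged: |∂P/∂n| = f ρ V_g
|∂P/∂n| = 1.41×10⁻⁴ × 1.19 × 15.0 = 2.53×10⁻³ Pa/m
Isobar spacing: Δn = ΔP/|∂P/∂n| = 800 Pa / 2.53×10⁻³ Pa/m = 316804 m ≈ 317 km

317 km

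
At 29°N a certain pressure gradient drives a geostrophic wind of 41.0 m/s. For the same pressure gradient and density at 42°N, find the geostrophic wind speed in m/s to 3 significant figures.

With the same pressure gradient and density, V_g ∝ 1/f ∝ 1/sin φ.
V₂ = V₁ · sin φ₁ / sin φ₂ = 41.0 × sin 29° / sin 42°
V₂ = 41.0 × 0.4848/0.6691 = 29.7 m/s

29.7 m/s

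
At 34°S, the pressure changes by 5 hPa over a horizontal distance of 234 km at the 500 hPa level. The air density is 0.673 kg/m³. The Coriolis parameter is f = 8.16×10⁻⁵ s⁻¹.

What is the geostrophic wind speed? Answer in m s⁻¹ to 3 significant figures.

Pressure gradient: |∂P/∂n| = 500 Pa / 234000 m = 2.14×10⁻³ Pa/m
Geostrophic balance (pressure-gradient force = Coriolis force):
V_g = (1/(fρ)) |∂P/∂n| = 2.14×10⁻³ / (8.16×10⁻⁵ × 0.673) = 38.9 m/s

38.9 m s⁻¹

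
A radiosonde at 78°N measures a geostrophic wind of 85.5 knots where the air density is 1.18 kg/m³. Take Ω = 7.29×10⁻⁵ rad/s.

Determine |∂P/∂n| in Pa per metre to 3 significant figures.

7.40×10⁻³ Pa/m

Coriolis parameter at 78°N:
f = 2Ω sin φ = 2 × 7.29×10⁻⁵ × sin 78° = 1.43×10⁻⁴ s⁻¹
Wind speed in SI: 85.5 knots = 44.0 m/s
Geostrophic balance rearranged: |∂P/∂n| = f ρ V_g
|∂P/∂n| = 1.43×10⁻⁴ × 1.18 × 44.0 = 7.40×10⁻³ Pa/m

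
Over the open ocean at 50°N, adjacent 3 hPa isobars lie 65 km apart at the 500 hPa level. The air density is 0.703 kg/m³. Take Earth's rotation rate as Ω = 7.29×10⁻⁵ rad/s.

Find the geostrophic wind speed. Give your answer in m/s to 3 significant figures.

58.8 m/s

Coriolis parameter at 50°N:
f = 2Ω sin φ = 2 × 7.29×10⁻⁵ × sin 50° = 1.12×10⁻⁴ s⁻¹
Pressure gradient: |∂P/∂n| = 300 Pa / 65000 m = 4.62×10⁻³ Pa/m
Geostrophic balance (pressure-gradient force = Coriolis force):
V_g = (1/(fρ)) |∂P/∂n| = 4.62×10⁻³ / (1.12×10⁻⁴ × 0.703) = 58.8 m/s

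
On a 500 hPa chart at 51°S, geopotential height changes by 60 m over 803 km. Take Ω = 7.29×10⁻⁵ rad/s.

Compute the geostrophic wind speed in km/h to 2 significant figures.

23 km/h

Coriolis parameter at 51°S:
f = 2Ω sin φ = 2 × 7.29×10⁻⁵ × sin 51° = 1.13×10⁻⁴ s⁻¹
Height gradient: |∂Z/∂n| = 60 m / 803000 m = 7.47×10⁻⁵
On a pressure surface, geostrophic balance gives V_g = (g/f)|∂Z/∂n|:
V_g = 9.81 × 7.47×10⁻⁵ / 1.13×10⁻⁴ = 6.47 m/s
Converting: 6.47 m/s × 3.6 = 23 km/h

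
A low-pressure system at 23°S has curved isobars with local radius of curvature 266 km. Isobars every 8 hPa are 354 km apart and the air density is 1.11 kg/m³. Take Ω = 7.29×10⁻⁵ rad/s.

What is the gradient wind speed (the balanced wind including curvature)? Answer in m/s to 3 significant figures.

Coriolis parameter at 23°S:
f = 2Ω sin φ = 2 × 7.29×10⁻⁵ × sin 23° = 5.70×10⁻⁵ s⁻¹
Pressure gradient: |∂P/∂n| = 800 Pa / 354000 m = 2.26×10⁻³ Pa/m
Geostrophic speed: V_g = |∂P/∂n|/(fρ) = 2.26×10⁻³/(5.70×10⁻⁵ × 1.11) = 35.7 m/s
Around a low, centrifugal force acts outward with Coriolis, so pressure-gradient force balances both:
(1/ρ)|∂P/∂n| = fV + V²/R  →  V² + fR·V − fR·V_g = 0
With fR = 5.70×10⁻⁵ × 266×10³ m = 15.2 m/s:
V = [−fR + √((fR)² + 4 fR V_g)]/2 = [−15.2 + √(15.2² + 4×15.2×35.7)]/2 = 16.9 m/s
Subgeostrophic (V < V_g = 35.7 m/s), as expected around a low.

16.9 m/s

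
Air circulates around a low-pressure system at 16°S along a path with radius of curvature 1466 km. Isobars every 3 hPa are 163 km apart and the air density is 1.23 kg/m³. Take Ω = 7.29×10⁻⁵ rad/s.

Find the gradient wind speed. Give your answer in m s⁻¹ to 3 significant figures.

25.9 m s⁻¹

Coriolis parameter at 16°S:
f = 2Ω sin φ = 2 × 7.29×10⁻⁵ × sin 16° = 4.02×10⁻⁵ s⁻¹
Pressure gradient: |∂P/∂n| = 300 Pa / 163000 m = 1.84×10⁻³ Pa/m
Geostrophic speed: V_g = |∂P/∂n|/(fρ) = 1.84×10⁻³/(4.02×10⁻⁵ × 1.23) = 37.2 m/s
Around a low, centrifugal force acts outward with Coriolis, so pressure-gradient force balances both:
(1/ρ)|∂P/∂n| = fV + V²/R  →  V² + fR·V − fR·V_g = 0
With fR = 4.02×10⁻⁵ × 1466×10³ m = 58.9 m/s:
V = [−fR + √((fR)² + 4 fR V_g)]/2 = [−58.9 + √(58.9² + 4×58.9×37.2)]/2 = 25.9 m/s
Subgeostrophic (V < V_g = 37.2 m/s), as expected around a low.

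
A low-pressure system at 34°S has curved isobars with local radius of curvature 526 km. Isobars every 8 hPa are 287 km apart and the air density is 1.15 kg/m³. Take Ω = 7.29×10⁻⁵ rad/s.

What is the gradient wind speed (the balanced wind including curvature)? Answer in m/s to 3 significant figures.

Coriolis parameter at 34°S:
f = 2Ω sin φ = 2 × 7.29×10⁻⁵ × sin 34° = 8.15×10⁻⁵ s⁻¹
Pressure gradient: |∂P/∂n| = 800 Pa / 287000 m = 2.79×10⁻³ Pa/m
Geostrophic speed: V_g = |∂P/∂n|/(fρ) = 2.79×10⁻³/(8.15×10⁻⁵ × 1.15) = 29.7 m/s
Around a low, centrifugal force acts outward with Coriolis, so pressure-gradient force balances both:
(1/ρ)|∂P/∂n| = fV + V²/R  →  V² + fR·V − fR·V_g = 0
With fR = 8.15×10⁻⁵ × 526×10³ m = 42.9 m/s:
V = [−fR + √((fR)² + 4 fR V_g)]/2 = [−42.9 + √(42.9² + 4×42.9×29.7)]/2 = 20.2 m/s
Subgeostrophic (V < V_g = 29.7 m/s), as expected around a low.

20.2 m/s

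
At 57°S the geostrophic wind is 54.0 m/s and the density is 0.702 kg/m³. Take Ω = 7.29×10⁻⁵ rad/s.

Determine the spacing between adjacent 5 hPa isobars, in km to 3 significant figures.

Coriolis parameter at 57°S:
f = 2Ω sin φ = 2 × 7.29×10⁻⁵ × sin 57° = 1.22×10⁻⁴ s⁻¹
Geostrophic balance rearranged: |∂P/∂n| = f ρ V_g
|∂P/∂n| = 1.22×10⁻⁴ × 0.702 × 54.0 = 4.64×10⁻³ Pa/m
Isobar spacing: Δn = ΔP/|∂P/∂n| = 500 Pa / 4.64×10⁻³ Pa/m = 107867 m ≈ 108 km

108 km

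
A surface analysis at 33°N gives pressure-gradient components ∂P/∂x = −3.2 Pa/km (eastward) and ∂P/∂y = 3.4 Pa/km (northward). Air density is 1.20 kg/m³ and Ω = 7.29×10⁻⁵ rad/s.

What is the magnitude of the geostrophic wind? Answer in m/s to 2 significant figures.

Coriolis parameter at 33°N:
f = 2Ω sin φ = 2 × 7.29×10⁻⁵ × sin 33° = 7.94×10⁻⁵ s⁻¹
Component geostrophic relations (x east, y north):
u_g = −(1/(fρ)) ∂P/∂y,  v_g = (1/(fρ)) ∂P/∂x
u_g = −(3.4×10⁻³)/(7.94×10⁻⁵ × 1.20) = −35.7 m/s;  v_g = (−3.2×10⁻³)/(7.94×10⁻⁵ × 1.20) = −33.6 m/s
|V_g| = √(u_g² + v_g²) = 49.0 m/s

49 m/s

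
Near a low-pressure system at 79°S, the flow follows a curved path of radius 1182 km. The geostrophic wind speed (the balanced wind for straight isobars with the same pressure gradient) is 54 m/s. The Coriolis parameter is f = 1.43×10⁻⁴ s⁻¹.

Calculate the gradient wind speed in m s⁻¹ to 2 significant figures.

43 m s⁻¹

Around a low, centrifugal force acts outward with Coriolis, so pressure-gradient force balances both:
(1/ρ)|∂P/∂n| = fV + V²/R  →  V² + fR·V − fR·V_g = 0
With fR = 1.43×10⁻⁴ × 1182×10³ m = 169 m/s:
V = [−fR + √((fR)² + 4 fR V_g)]/2 = [−169 + √(169² + 4×169×54)]/2 = 43 m/s
Subgeostrophic (V < V_g = 54 m/s), as expected around a low.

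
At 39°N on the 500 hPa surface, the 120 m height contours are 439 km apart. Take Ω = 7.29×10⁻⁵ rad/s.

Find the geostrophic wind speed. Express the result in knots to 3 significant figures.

56.8 knots

Coriolis parameter at 39°N:
f = 2Ω sin φ = 2 × 7.29×10⁻⁵ × sin 39° = 9.18×10⁻⁵ s⁻¹
Height gradient: |∂Z/∂n| = 120 m / 439000 m = 2.73×10⁻⁴
On a pressure surface, geostrophic balance gives V_g = (g/f)|∂Z/∂n|:
V_g = 9.81 × 2.73×10⁻⁴ / 9.18×10⁻⁵ = 29.2 m/s
Converting: 29.2 m/s × 1.944 = 56.8 knots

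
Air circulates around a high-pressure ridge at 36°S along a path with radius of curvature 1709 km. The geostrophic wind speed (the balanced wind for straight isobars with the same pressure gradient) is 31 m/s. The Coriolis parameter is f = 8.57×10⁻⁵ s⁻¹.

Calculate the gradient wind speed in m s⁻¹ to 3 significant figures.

44.6 m s⁻¹

Around a high, pressure-gradient force acts outward with centrifugal, so Coriolis balances both:
fV = (1/ρ)|∂P/∂n| + V²/R  →  V² − fR·V + fR·V_g = 0
With fR = 8.57×10⁻⁵ × 1709×10³ m = 146 m/s:
V = [fR − √((fR)² − 4 fR V_g)]/2 = [146 − √(146² − 4×146×31)]/2 = 44.6 m/s
Supergeostrophic (V > V_g = 31 m/s), as expected around a high.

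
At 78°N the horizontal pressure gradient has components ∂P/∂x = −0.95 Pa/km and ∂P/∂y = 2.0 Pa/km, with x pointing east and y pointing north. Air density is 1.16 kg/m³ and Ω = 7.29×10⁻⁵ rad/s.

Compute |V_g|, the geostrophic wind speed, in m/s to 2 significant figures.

13 m/s

Coriolis parameter at 78°N:
f = 2Ω sin φ = 2 × 7.29×10⁻⁵ × sin 78° = 1.43×10⁻⁴ s⁻¹
Component geostrophic relations (x east, y north):
u_g = −(1/(fρ)) ∂P/∂y,  v_g = (1/(fρ)) ∂P/∂x
u_g = −(2.0×10⁻³)/(1.43×10⁻⁴ × 1.16) = −12.1 m/s;  v_g = (−0.95×10⁻³)/(1.43×10⁻⁴ × 1.16) = −5.74 m/s
|V_g| = √(u_g² + v_g²) = 13.4 m/s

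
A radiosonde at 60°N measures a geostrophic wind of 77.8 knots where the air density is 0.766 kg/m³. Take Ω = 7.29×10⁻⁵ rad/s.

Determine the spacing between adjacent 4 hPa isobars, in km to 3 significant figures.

Coriolis parameter at 60°N:
f = 2Ω sin φ = 2 × 7.29×10⁻⁵ × sin 60° = 1.26×10⁻⁴ s⁻¹
Wind speed in SI: 77.8 knots = 40.0 m/s
Geostrophic balance rearranged: |∂P/∂n| = f ρ V_g
|∂P/∂n| = 1.26×10⁻⁴ × 0.766 × 40.0 = 3.87×10⁻³ Pa/m
Isobar spacing: Δn = ΔP/|∂P/∂n| = 400 Pa / 3.87×10⁻³ Pa/m = 103330 m ≈ 103 km

103 km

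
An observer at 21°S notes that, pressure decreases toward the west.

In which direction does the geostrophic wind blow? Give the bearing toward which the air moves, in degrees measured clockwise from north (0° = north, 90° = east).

The pressure-gradient force points toward the west (bearing 270°).
Geostrophic balance: in the Southern Hemisphere the Coriolis force deflects motion to the left, so the geostrophic wind blows 90° to the left of the pressure-gradient force (low pressure on the right).
Rotating 270° by 90° counterclockwise gives 180° — the wind blows toward the south.

180°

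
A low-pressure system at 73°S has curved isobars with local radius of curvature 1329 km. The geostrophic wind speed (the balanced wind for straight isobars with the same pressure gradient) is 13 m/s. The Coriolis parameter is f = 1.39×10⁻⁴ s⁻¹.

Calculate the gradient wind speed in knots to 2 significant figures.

Around a low, centrifugal force acts outward with Coriolis, so pressure-gradient force balances both:
(1/ρ)|∂P/∂n| = fV + V²/R  →  V² + fR·V − fR·V_g = 0
With fR = 1.39×10⁻⁴ × 1329×10³ m = 185 m/s:
V = [−fR + √((fR)² + 4 fR V_g)]/2 = [−185 + √(185² + 4×185×13)]/2 = 12.2 m/s
Subgeostrophic (V < V_g = 13 m/s), as expected around a low.
Converting: 12.2 m/s × 1.944 = 24 knots

24 knots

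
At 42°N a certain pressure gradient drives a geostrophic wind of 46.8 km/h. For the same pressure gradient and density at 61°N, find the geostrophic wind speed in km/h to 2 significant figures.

36 km/h

With the same pressure gradient and density, V_g ∝ 1/f ∝ 1/sin φ.
V₂ = V₁ · sin φ₁ / sin φ₂ = 46.8 × sin 42° / sin 61°
V₂ = 46.8 × 0.6691/0.8746 = 36 km/h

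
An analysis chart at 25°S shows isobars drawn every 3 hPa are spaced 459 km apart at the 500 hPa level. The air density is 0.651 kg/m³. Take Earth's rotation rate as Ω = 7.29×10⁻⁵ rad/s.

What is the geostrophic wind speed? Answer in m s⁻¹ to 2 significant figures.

Coriolis parameter at 25°S:
f = 2Ω sin φ = 2 × 7.29×10⁻⁵ × sin 25° = 6.16×10⁻⁵ s⁻¹
Pressure gradient: |∂P/∂n| = 300 Pa / 459000 m = 6.54×10⁻⁴ Pa/m
Geostrophic balance (pressure-gradient force = Coriolis force):
V_g = (1/(fρ)) |∂P/∂n| = 6.54×10⁻⁴ / (6.16×10⁻⁵ × 0.651) = 16.3 m/s

16 m s⁻¹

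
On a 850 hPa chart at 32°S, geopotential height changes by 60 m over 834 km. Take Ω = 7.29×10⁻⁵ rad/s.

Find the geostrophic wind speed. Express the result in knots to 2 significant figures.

18 knots

Coriolis parameter at 32°S:
f = 2Ω sin φ = 2 × 7.29×10⁻⁵ × sin 32° = 7.73×10⁻⁵ s⁻¹
Height gradient: |∂Z/∂n| = 60 m / 834000 m = 7.19×10⁻⁵
On a pressure surface, geostrophic balance gives V_g = (g/f)|∂Z/∂n|:
V_g = 9.81 × 7.19×10⁻⁵ / 7.73×10⁻⁵ = 9.13 m/s
Converting: 9.13 m/s × 1.944 = 18 knots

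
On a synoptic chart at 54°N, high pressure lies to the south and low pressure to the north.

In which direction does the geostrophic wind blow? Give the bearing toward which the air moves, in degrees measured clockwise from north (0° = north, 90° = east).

090°

The pressure-gradient force points toward the north (bearing 000°).
Geostrophic balance: in the Northern Hemisphere the Coriolis force deflects motion to the right, so the geostrophic wind blows 90° to the right of the pressure-gradient force (low pressure on the left).
Rotating 000° by 90° clockwise gives 090° — the wind blows toward the east.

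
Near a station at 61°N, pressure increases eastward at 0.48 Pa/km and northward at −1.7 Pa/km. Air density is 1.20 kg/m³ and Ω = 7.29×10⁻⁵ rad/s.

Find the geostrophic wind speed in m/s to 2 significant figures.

12 m/s

Coriolis parameter at 61°N:
f = 2Ω sin φ = 2 × 7.29×10⁻⁵ × sin 61° = 1.28×10⁻⁴ s⁻¹
Component geostrophic relations (x east, y north):
u_g = −(1/(fρ)) ∂P/∂y,  v_g = (1/(fρ)) ∂P/∂x
u_g = −(−1.7×10⁻³)/(1.28×10⁻⁴ × 1.20) = 11.1 m/s;  v_g = (0.48×10⁻³)/(1.28×10⁻⁴ × 1.20) = 3.14 m/s
|V_g| = √(u_g² + v_g²) = 11.5 m/s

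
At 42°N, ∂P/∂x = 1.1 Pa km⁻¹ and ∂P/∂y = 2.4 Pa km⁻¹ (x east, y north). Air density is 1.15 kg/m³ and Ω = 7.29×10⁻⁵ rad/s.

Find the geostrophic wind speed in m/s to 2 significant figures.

24 m/s

Coriolis parameter at 42°N:
f = 2Ω sin φ = 2 × 7.29×10⁻⁵ × sin 42° = 9.76×10⁻⁵ s⁻¹
Component geostrophic relations (x east, y north):
u_g = −(1/(fρ)) ∂P/∂y,  v_g = (1/(fρ)) ∂P/∂x
u_g = −(2.4×10⁻³)/(9.76×10⁻⁵ × 1.15) = −21.4 m/s;  v_g = (1.1×10⁻³)/(9.76×10⁻⁵ × 1.15) = 9.80 m/s
|V_g| = √(u_g² + v_g²) = 23.5 m/s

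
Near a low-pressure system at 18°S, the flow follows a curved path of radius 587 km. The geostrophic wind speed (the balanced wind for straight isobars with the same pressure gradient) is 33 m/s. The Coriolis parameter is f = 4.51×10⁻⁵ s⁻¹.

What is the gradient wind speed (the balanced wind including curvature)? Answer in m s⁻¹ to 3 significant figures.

19.1 m s⁻¹

Around a low, centrifugal force acts outward with Coriolis, so pressure-gradient force balances both:
(1/ρ)|∂P/∂n| = fV + V²/R  →  V² + fR·V − fR·V_g = 0
With fR = 4.51×10⁻⁵ × 587×10³ m = 26.5 m/s:
V = [−fR + √((fR)² + 4 fR V_g)]/2 = [−26.5 + √(26.5² + 4×26.5×33)]/2 = 19.1 m/s
Subgeostrophic (V < V_g = 33 m/s), as expected around a low.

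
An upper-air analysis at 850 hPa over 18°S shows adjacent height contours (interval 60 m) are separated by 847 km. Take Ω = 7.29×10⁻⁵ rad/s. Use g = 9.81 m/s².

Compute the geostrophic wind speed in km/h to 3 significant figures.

55.5 km/h

Coriolis parameter at 18°S:
f = 2Ω sin φ = 2 × 7.29×10⁻⁵ × sin 18° = 4.51×10⁻⁵ s⁻¹
Height gradient: |∂Z/∂n| = 60 m / 847000 m = 7.08×10⁻⁵
On a pressure surface, geostrophic balance gives V_g = (g/f)|∂Z/∂n|:
V_g = 9.81 × 7.08×10⁻⁵ / 4.51×10⁻⁵ = 15.4 m/s
Converting: 15.4 m/s × 3.6 = 55.5 km/h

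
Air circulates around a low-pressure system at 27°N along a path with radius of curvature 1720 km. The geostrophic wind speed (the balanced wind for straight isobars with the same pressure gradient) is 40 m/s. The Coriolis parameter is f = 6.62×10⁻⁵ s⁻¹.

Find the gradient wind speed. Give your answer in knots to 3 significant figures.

61.0 knots

Around a low, centrifugal force acts outward with Coriolis, so pressure-gradient force balances both:
(1/ρ)|∂P/∂n| = fV + V²/R  →  V² + fR·V − fR·V_g = 0
With fR = 6.62×10⁻⁵ × 1720×10³ m = 114 m/s:
V = [−fR + √((fR)² + 4 fR V_g)]/2 = [−114 + √(114² + 4×114×40)]/2 = 31.4 m/s
Subgeostrophic (V < V_g = 40 m/s), as expected around a low.
Converting: 31.4 m/s × 1.944 = 61.0 knots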